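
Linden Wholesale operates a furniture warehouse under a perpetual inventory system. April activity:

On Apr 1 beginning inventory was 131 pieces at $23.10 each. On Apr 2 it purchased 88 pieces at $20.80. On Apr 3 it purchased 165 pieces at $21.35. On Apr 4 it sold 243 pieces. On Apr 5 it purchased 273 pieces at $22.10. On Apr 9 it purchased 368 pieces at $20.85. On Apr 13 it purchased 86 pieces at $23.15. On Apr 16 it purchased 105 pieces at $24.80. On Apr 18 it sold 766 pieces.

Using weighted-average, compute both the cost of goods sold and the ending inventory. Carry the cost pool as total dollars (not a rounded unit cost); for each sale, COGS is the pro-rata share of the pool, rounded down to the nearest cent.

COGS = $22,132.25; ending inventory = $4,548.00

After Apr 1: 131 on hand, pool $3,026.10 (≈ $23.1000 each)
After Apr 2: 219 on hand, pool $4,856.50 (≈ $22.1758 each)
After Apr 3: 384 on hand, pool $8,379.25 (≈ $21.8210 each)
Apr 4, sell 243: 243/384 × $8,379.25 → $5,302.49
After Apr 5: 414 on hand, pool $9,110.06 (≈ $22.0050 each)
After Apr 9: 782 on hand, pool $16,782.86 (≈ $21.4615 each)
After Apr 13: 868 on hand, pool $18,773.76 (≈ $21.6288 each)
After Apr 16: 973 on hand, pool $21,377.76 (≈ $21.9710 each)
Apr 18, sell 766: 766/973 × $21,377.76 → $16,829.76
Total COGS = $5,302.49 + $16,829.76 = $22,132.25
Ending inventory (cost pool remaining) = $4,548.00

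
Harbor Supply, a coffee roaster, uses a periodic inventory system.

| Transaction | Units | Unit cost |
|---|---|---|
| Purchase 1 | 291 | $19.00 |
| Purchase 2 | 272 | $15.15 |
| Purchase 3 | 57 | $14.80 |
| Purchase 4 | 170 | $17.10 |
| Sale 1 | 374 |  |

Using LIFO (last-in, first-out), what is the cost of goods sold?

COGS = $5,977.65

Sale 1 (374) [LIFO — newest first]: 170 @ $17.10 + 57 @ $14.80 + 147 @ $15.15 = $5,977.65
Ending inventory: 291 @ $19.00 + 125 @ $15.15 = $7,422.75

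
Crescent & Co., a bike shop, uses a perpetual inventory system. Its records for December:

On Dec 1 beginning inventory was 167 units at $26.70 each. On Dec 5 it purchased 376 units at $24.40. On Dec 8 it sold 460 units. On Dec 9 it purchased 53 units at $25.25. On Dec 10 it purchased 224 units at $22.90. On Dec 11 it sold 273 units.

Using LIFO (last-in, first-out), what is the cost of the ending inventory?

Dec 8, 460 sold [LIFO — newest first]: 376 @ $24.40 + 84 @ $26.70 = $11,417.20
Dec 11, 273 sold [LIFO — newest first]: 224 @ $22.90 + 49 @ $25.25 = $6,366.85
Total COGS = $11,417.20 + $6,366.85 = $17,784.05
Ending inventory: 83 @ $26.70 + 4 @ $25.25 = $2,317.10
Check: goods available $20,101.15 = COGS $17,784.05 + ending $2,317.10

Ending inventory = $2,317.10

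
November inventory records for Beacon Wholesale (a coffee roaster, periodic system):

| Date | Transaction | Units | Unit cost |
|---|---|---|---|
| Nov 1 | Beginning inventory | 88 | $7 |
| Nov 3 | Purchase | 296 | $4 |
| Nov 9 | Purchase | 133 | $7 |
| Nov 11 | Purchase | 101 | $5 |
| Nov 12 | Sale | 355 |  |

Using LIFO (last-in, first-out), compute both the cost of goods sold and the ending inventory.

Nov 12, 355 sold [LIFO — newest first]: 101 @ $5 + 133 @ $7 + 121 @ $4 = $1,920
Ending inventory: 88 @ $7 + 175 @ $4 = $1,316

COGS = $1,920; ending inventory = $1,316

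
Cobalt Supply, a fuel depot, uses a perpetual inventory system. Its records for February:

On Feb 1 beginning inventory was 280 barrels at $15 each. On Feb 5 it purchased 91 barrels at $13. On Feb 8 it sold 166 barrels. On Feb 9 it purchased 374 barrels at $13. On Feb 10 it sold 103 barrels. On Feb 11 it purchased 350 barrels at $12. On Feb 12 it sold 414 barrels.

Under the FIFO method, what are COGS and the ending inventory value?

Feb 8, 166 sold [FIFO — oldest first]: 166 @ $15 = $2,490
Feb 10, 103 sold [FIFO — oldest first]: 103 @ $15 = $1,545
Feb 12, 414 sold [FIFO — oldest first]: 11 @ $15 + 91 @ $13 + 312 @ $13 = $5,404
Total COGS = $2,490 + $1,545 + $5,404 = $9,439
Ending inventory: 62 @ $13 + 350 @ $12 = $5,006

COGS = $9,439; ending inventory = $5,006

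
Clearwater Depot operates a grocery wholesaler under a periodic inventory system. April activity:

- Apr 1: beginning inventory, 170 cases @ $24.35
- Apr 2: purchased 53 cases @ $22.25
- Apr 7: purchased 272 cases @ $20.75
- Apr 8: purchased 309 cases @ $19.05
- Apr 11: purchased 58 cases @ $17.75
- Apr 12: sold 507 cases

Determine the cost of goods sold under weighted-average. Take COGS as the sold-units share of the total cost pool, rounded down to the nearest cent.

Apr 12, sell 507: 507/862 × $17,878.70 → $10,515.66
Ending inventory (cost pool remaining) = $7,363.04
Check: goods available $17,878.70 = COGS $10,515.66 + ending $7,363.04

COGS = $10,515.66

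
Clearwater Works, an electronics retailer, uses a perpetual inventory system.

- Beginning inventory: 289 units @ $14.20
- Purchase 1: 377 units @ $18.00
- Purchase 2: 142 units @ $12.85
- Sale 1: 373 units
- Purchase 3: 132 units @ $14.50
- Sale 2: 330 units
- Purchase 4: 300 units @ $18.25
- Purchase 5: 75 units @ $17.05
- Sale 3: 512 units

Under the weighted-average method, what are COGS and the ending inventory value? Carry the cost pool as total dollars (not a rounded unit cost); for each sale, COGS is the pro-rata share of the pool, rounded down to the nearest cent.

After Beginning: 289 on hand, pool $4,103.80 (≈ $14.2000 each)
After Purchase 1: 666 on hand, pool $10,889.80 (≈ $16.3511 each)
After Purchase 2: 808 on hand, pool $12,714.50 (≈ $15.7358 each)
Sale 1, sell 373: 373/808 × $12,714.50 → $5,869.44
After Purchase 3: 567 on hand, pool $8,759.06 (≈ $15.4481 each)
Sale 2, sell 330: 330/567 × $8,759.06 → $5,097.86
After Purchase 4: 537 on hand, pool $9,136.20 (≈ $17.0134 each)
After Purchase 5: 612 on hand, pool $10,414.95 (≈ $17.0179 each)
Sale 3, sell 512: 512/612 × $10,414.95 → $8,713.16
Total COGS = $5,869.44 + $5,097.86 + $8,713.16 = $19,680.46
Ending inventory (cost pool remaining) = $1,701.79

COGS = $19,680.46; ending inventory = $1,701.79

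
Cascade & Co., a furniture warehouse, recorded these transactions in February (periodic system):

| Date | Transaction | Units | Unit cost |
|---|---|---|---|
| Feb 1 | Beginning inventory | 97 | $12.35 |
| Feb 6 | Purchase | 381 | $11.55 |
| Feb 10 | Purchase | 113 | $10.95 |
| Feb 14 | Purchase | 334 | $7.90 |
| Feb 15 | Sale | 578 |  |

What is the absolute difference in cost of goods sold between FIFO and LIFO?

FIFO COGS: 97 @ $12.35 + 381 @ $11.55 + 100 @ $10.95 = $6,693.50
LIFO COGS: 334 @ $7.90 + 113 @ $10.95 + 131 @ $11.55 = $5,389.00
Difference = |$6,693.50 − $5,389.00| = $1,304.50

$1,304.50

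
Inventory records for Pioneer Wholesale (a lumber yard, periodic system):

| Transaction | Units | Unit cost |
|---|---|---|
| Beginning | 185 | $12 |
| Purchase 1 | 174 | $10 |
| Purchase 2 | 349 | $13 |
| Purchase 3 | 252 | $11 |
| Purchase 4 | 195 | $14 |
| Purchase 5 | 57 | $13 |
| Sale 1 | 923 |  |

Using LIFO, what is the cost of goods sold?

Sale 1 (923) [LIFO — newest first]: 57 @ $13 + 195 @ $14 + 252 @ $11 + 349 @ $13 + 70 @ $10 = $11,480
Ending inventory: 185 @ $12 + 104 @ $10 = $3,260

COGS = $11,480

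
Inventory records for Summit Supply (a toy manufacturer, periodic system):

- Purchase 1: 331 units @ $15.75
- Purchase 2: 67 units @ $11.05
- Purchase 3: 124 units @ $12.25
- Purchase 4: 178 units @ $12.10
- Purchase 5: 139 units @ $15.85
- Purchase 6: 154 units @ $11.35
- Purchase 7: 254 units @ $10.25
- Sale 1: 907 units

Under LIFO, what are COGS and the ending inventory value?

COGS = $10,868.25; ending inventory = $5,312.70

Sale 1 (907) [LIFO — newest first]: 254 @ $10.25 + 154 @ $11.35 + 139 @ $15.85 + 178 @ $12.10 + 124 @ $12.25 + 58 @ $11.05 = $10,868.25
Ending inventory: 331 @ $15.75 + 9 @ $11.05 = $5,312.70
Check: goods available $16,180.95 = COGS $10,868.25 + ending $5,312.70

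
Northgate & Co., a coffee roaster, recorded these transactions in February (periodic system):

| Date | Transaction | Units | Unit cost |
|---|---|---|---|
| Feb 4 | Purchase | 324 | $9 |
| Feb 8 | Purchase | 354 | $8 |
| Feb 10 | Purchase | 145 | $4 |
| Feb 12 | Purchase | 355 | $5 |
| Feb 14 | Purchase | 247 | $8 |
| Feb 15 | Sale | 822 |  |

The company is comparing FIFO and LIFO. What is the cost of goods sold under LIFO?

COGS = $4,931

FIFO COGS: 324 @ $9 + 354 @ $8 + 144 @ $4 = $6,324
LIFO COGS: 247 @ $8 + 355 @ $5 + 145 @ $4 + 75 @ $8 = $4,931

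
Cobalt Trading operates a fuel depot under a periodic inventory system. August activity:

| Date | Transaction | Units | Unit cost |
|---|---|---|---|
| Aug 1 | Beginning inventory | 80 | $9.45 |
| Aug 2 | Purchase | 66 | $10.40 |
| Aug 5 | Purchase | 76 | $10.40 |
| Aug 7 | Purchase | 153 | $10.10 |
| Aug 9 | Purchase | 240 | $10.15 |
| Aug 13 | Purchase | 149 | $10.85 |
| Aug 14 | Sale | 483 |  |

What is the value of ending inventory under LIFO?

Aug 14, 483 sold [LIFO — newest first]: 149 @ $10.85 + 240 @ $10.15 + 94 @ $10.10 = $5,002.05
Ending inventory: 80 @ $9.45 + 66 @ $10.40 + 76 @ $10.40 + 59 @ $10.10 = $2,828.70
Check: goods available $7,830.75 = COGS $5,002.05 + ending $2,828.70

Ending inventory = $2,828.70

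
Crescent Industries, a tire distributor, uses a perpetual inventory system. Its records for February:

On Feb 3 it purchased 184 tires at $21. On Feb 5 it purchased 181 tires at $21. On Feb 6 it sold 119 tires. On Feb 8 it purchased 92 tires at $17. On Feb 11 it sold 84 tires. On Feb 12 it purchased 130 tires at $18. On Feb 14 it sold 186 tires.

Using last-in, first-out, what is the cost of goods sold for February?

COGS = $7,411

Feb 6, 119 sold [LIFO — newest first]: 119 @ $21 = $2,499
Feb 11, 84 sold [LIFO — newest first]: 84 @ $17 = $1,428
Feb 14, 186 sold [LIFO — newest first]: 130 @ $18 + 8 @ $17 + 48 @ $21 = $3,484
Total COGS = $2,499 + $1,428 + $3,484 = $7,411
Ending inventory: 184 @ $21 + 14 @ $21 = $4,158
Check: goods available $11,569 = COGS $7,411 + ending $4,158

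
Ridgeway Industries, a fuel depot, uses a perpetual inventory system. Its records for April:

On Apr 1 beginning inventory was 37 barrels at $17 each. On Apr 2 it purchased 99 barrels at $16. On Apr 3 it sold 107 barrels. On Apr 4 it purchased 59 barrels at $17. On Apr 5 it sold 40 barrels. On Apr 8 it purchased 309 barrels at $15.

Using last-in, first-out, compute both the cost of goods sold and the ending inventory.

COGS = $2,400; ending inventory = $5,451

Apr 3, 107 sold [LIFO — newest first]: 99 @ $16 + 8 @ $17 = $1,720
Apr 5, 40 sold [LIFO — newest first]: 40 @ $17 = $680
Total COGS = $1,720 + $680 = $2,400
Ending inventory: 29 @ $17 + 19 @ $17 + 309 @ $15 = $5,451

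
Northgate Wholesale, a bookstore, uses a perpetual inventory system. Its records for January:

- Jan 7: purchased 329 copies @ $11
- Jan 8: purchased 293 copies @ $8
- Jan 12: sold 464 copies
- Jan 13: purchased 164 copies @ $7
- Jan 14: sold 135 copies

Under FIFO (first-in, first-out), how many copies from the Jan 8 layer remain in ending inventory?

23

Jan 12, 464 sold [FIFO — oldest first]: 329 @ $11 + 135 @ $8 = $4,699
Jan 14, 135 sold [FIFO — oldest first]: 135 @ $8 = $1,080
Total COGS = $4,699 + $1,080 = $5,779
Ending inventory: 23 @ $8 + 164 @ $7 = $1,332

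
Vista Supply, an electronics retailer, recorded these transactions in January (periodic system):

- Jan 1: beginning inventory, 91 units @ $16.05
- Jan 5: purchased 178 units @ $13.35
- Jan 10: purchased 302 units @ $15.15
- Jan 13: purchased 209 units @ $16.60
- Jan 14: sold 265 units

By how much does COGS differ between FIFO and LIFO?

$534.35

FIFO COGS: 91 @ $16.05 + 174 @ $13.35 = $3,783.45
LIFO COGS: 209 @ $16.60 + 56 @ $15.15 = $4,317.80
Difference = |$3,783.45 − $4,317.80| = $534.35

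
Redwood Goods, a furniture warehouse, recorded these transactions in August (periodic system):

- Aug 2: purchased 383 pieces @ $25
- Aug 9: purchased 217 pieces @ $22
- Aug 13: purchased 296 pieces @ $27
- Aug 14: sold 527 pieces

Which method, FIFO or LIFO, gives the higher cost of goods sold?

LIFO

FIFO COGS: 383 @ $25 + 144 @ $22 = $12,743
LIFO COGS: 296 @ $27 + 217 @ $22 + 14 @ $25 = $13,116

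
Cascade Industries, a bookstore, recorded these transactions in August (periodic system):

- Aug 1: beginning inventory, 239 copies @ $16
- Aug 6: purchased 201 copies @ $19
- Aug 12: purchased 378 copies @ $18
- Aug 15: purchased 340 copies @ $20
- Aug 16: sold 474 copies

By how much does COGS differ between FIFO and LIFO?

FIFO COGS: 239 @ $16 + 201 @ $19 + 34 @ $18 = $8,255
LIFO COGS: 340 @ $20 + 134 @ $18 = $9,212
Difference = |$8,255 − $9,212| = $957

$957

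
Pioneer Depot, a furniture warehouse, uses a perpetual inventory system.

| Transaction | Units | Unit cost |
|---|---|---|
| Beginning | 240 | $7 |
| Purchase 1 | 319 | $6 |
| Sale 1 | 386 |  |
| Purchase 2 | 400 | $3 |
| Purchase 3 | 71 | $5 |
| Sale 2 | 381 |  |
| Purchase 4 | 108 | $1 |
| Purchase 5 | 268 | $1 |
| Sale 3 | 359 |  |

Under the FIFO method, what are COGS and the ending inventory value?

Sale 1 (386) [FIFO — oldest first]: 240 @ $7 + 146 @ $6 = $2,556
Sale 2 (381) [FIFO — oldest first]: 173 @ $6 + 208 @ $3 = $1,662
Sale 3 (359) [FIFO — oldest first]: 192 @ $3 + 71 @ $5 + 96 @ $1 = $1,027
Total COGS = $2,556 + $1,662 + $1,027 = $5,245
Ending inventory: 12 @ $1 + 268 @ $1 = $280

COGS = $5,245; ending inventory = $280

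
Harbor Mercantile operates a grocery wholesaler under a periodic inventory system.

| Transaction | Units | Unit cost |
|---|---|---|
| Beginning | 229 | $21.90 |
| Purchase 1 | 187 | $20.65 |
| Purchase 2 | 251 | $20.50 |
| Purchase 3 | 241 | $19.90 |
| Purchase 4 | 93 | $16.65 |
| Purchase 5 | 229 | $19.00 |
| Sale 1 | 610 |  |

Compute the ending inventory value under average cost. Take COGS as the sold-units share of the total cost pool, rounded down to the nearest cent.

Ending inventory = $12,459.23

Sale 1, sell 610: 610/1230 × $24,717.50 → $12,258.27
Ending inventory (cost pool remaining) = $12,459.23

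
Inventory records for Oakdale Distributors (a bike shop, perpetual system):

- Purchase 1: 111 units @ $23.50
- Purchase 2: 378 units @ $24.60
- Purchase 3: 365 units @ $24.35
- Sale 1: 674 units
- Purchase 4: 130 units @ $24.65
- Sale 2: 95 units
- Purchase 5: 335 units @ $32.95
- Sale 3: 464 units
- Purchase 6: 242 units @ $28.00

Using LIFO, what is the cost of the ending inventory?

Ending inventory = $8,797.00

Sale 1 (674) [LIFO — newest first]: 365 @ $24.35 + 309 @ $24.60 = $16,489.15
Sale 2 (95) [LIFO — newest first]: 95 @ $24.65 = $2,341.75
Sale 3 (464) [LIFO — newest first]: 335 @ $32.95 + 35 @ $24.65 + 69 @ $24.60 + 25 @ $23.50 = $14,185.90
Total COGS = $16,489.15 + $2,341.75 + $14,185.90 = $33,016.80
Ending inventory: 86 @ $23.50 + 242 @ $28.00 = $8,797.00
Check: goods available $41,813.80 = COGS $33,016.80 + ending $8,797.00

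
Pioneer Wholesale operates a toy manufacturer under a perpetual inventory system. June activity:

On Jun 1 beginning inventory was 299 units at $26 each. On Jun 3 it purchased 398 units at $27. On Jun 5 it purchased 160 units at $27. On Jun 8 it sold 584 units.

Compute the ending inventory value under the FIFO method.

Ending inventory = $7,371

Jun 8, 584 sold [FIFO — oldest first]: 299 @ $26 + 285 @ $27 = $15,469
Ending inventory: 113 @ $27 + 160 @ $27 = $7,371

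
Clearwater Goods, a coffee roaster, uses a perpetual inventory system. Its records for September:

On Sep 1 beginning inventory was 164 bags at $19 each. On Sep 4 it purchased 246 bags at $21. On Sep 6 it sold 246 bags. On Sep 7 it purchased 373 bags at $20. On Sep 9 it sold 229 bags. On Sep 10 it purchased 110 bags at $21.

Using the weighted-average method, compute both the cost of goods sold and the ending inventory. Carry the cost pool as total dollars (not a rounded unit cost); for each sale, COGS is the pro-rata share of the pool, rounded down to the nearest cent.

After Sep 1: 164 on hand, pool $3,116.00 (≈ $19.0000 each)
After Sep 4: 410 on hand, pool $8,282.00 (≈ $20.2000 each)
Sep 6, sell 246: 246/410 × $8,282.00 → $4,969.20
After Sep 7: 537 on hand, pool $10,772.80 (≈ $20.0611 each)
Sep 9, sell 229: 229/537 × $10,772.80 → $4,593.98
After Sep 10: 418 on hand, pool $8,488.82 (≈ $20.3082 each)
Total COGS = $4,969.20 + $4,593.98 = $9,563.18
Ending inventory (cost pool remaining) = $8,488.82

COGS = $9,563.18; ending inventory = $8,488.82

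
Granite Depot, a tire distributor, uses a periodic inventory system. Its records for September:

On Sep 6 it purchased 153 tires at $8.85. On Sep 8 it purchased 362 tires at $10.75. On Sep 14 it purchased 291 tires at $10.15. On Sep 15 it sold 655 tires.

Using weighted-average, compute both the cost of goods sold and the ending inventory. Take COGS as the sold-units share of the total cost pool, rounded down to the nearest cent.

COGS = $6,663.12; ending inventory = $1,536.08

Sep 15, sell 655: 655/806 × $8,199.20 → $6,663.12
Ending inventory (cost pool remaining) = $1,536.08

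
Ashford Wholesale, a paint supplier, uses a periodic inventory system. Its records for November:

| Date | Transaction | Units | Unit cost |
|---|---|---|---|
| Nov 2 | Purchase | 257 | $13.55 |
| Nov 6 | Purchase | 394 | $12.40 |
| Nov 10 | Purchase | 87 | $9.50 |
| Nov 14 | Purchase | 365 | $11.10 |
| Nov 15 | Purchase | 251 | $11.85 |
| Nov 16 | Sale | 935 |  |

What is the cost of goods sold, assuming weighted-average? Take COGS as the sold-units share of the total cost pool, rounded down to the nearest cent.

COGS = $11,200.87

Nov 16, sell 935: 935/1354 × $16,220.30 → $11,200.87
Ending inventory (cost pool remaining) = $5,019.43
Check: goods available $16,220.30 = COGS $11,200.87 + ending $5,019.43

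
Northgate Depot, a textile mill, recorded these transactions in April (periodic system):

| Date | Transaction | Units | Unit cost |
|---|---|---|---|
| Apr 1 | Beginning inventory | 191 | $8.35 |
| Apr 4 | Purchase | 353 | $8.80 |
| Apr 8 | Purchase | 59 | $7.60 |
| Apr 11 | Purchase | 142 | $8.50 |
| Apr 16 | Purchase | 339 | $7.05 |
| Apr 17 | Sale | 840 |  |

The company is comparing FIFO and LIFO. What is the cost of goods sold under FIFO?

COGS = $7,026.40

FIFO COGS: 191 @ $8.35 + 353 @ $8.80 + 59 @ $7.60 + 142 @ $8.50 + 95 @ $7.05 = $7,026.40
LIFO COGS: 339 @ $7.05 + 142 @ $8.50 + 59 @ $7.60 + 300 @ $8.80 = $6,685.35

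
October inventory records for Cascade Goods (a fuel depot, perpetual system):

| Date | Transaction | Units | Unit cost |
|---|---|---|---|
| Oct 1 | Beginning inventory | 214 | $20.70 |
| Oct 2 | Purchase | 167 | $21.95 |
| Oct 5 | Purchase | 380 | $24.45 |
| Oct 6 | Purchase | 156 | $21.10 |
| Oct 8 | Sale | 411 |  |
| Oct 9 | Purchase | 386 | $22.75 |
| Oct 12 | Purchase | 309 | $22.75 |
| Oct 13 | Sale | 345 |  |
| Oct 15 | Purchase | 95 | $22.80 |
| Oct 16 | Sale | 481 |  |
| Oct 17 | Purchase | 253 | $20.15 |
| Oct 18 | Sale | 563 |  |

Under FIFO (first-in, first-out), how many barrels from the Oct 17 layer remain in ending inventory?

160

Oct 8, 411 sold [FIFO — oldest first]: 214 @ $20.70 + 167 @ $21.95 + 30 @ $24.45 = $8,828.95
Oct 13, 345 sold [FIFO — oldest first]: 345 @ $24.45 = $8,435.25
Oct 16, 481 sold [FIFO — oldest first]: 5 @ $24.45 + 156 @ $21.10 + 320 @ $22.75 = $10,693.85
Oct 18, 563 sold [FIFO — oldest first]: 66 @ $22.75 + 309 @ $22.75 + 95 @ $22.80 + 93 @ $20.15 = $12,571.20
Total COGS = $8,828.95 + $8,435.25 + $10,693.85 + $12,571.20 = $40,529.25
Ending inventory: 160 @ $20.15 = $3,224.00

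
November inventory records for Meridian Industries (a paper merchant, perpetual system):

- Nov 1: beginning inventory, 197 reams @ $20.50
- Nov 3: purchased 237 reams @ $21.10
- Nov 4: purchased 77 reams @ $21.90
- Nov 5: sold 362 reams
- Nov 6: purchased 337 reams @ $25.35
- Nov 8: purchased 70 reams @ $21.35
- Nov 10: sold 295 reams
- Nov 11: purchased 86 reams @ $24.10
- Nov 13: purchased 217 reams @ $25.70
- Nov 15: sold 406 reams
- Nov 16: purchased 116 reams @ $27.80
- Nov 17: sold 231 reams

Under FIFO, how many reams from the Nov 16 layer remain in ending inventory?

Nov 5, 362 sold [FIFO — oldest first]: 197 @ $20.50 + 165 @ $21.10 = $7,520.00
Nov 10, 295 sold [FIFO — oldest first]: 72 @ $21.10 + 77 @ $21.90 + 146 @ $25.35 = $6,906.60
Nov 15, 406 sold [FIFO — oldest first]: 191 @ $25.35 + 70 @ $21.35 + 86 @ $24.10 + 59 @ $25.70 = $9,925.25
Nov 17, 231 sold [FIFO — oldest first]: 158 @ $25.70 + 73 @ $27.80 = $6,090.00
Total COGS = $7,520.00 + $6,906.60 + $9,925.25 + $6,090.00 = $30,441.85
Ending inventory: 43 @ $27.80 = $1,195.40
Check: goods available $31,637.25 = COGS $30,441.85 + ending $1,195.40

43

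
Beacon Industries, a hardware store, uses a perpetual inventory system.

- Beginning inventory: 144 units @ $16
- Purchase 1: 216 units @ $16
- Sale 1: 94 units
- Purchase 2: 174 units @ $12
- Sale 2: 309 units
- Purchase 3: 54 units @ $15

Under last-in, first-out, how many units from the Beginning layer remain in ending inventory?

Sale 1 (94) [LIFO — newest first]: 94 @ $16 = $1,504
Sale 2 (309) [LIFO — newest first]: 174 @ $12 + 122 @ $16 + 13 @ $16 = $4,248
Total COGS = $1,504 + $4,248 = $5,752
Ending inventory: 131 @ $16 + 54 @ $15 = $2,906

131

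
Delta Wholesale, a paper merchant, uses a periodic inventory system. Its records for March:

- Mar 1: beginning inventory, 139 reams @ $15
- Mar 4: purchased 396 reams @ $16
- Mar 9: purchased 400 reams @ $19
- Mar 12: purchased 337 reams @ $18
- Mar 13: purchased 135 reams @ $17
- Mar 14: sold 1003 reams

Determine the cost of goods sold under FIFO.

Mar 14, 1003 sold [FIFO — oldest first]: 139 @ $15 + 396 @ $16 + 400 @ $19 + 68 @ $18 = $17,245
Ending inventory: 269 @ $18 + 135 @ $17 = $7,137

COGS = $17,245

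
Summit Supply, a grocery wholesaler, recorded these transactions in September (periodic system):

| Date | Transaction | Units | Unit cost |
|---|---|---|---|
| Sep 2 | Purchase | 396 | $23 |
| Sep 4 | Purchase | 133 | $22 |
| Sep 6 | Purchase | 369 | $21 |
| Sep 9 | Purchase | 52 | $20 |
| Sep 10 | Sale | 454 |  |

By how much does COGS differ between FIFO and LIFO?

FIFO COGS: 396 @ $23 + 58 @ $22 = $10,384
LIFO COGS: 52 @ $20 + 369 @ $21 + 33 @ $22 = $9,515
Difference = |$10,384 − $9,515| = $869

$869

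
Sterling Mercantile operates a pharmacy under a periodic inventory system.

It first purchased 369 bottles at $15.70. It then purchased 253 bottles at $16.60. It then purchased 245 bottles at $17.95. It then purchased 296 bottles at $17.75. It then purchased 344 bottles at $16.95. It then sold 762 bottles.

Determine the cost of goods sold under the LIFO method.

Sale 1 (762) [LIFO — newest first]: 344 @ $16.95 + 296 @ $17.75 + 122 @ $17.95 = $13,274.70
Ending inventory: 369 @ $15.70 + 253 @ $16.60 + 123 @ $17.95 = $12,200.95

COGS = $13,274.70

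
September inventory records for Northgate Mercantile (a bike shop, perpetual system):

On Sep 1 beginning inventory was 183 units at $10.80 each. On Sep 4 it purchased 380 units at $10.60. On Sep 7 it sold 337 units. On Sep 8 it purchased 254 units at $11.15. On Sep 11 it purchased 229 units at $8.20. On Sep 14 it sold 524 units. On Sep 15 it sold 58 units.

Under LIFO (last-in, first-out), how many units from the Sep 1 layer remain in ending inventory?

Sep 7, 337 sold [LIFO — newest first]: 337 @ $10.60 = $3,572.20
Sep 14, 524 sold [LIFO — newest first]: 229 @ $8.20 + 254 @ $11.15 + 41 @ $10.60 = $5,144.50
Sep 15, 58 sold [LIFO — newest first]: 2 @ $10.60 + 56 @ $10.80 = $626.00
Total COGS = $3,572.20 + $5,144.50 + $626.00 = $9,342.70
Ending inventory: 127 @ $10.80 = $1,371.60
Check: goods available $10,714.30 = COGS $9,342.70 + ending $1,371.60

127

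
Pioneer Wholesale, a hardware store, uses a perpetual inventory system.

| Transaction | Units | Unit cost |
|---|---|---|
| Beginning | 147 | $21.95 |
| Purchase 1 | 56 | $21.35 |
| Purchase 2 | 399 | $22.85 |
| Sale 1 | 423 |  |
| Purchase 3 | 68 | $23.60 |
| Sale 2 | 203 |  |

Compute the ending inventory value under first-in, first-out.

Sale 1 (423) [FIFO — oldest first]: 147 @ $21.95 + 56 @ $21.35 + 220 @ $22.85 = $9,449.25
Sale 2 (203) [FIFO — oldest first]: 179 @ $22.85 + 24 @ $23.60 = $4,656.55
Total COGS = $9,449.25 + $4,656.55 = $14,105.80
Ending inventory: 44 @ $23.60 = $1,038.40
Check: goods available $15,144.20 = COGS $14,105.80 + ending $1,038.40

Ending inventory = $1,038.40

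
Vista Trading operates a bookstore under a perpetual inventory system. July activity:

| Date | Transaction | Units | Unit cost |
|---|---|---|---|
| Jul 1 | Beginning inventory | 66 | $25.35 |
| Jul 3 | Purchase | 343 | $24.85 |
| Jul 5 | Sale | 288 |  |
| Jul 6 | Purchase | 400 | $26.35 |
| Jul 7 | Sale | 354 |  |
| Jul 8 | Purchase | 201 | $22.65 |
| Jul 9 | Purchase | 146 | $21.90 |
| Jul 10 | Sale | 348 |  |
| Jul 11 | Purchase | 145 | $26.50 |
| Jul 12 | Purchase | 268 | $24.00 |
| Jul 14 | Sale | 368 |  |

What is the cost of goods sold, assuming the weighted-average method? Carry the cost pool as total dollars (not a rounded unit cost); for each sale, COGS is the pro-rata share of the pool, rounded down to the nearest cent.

COGS = $33,593.40

After Jul 1: 66 on hand, pool $1,673.10 (≈ $25.3500 each)
After Jul 3: 409 on hand, pool $10,196.65 (≈ $24.9307 each)
Jul 5, sell 288: 288/409 × $10,196.65 → $7,180.03
After Jul 6: 521 on hand, pool $13,556.62 (≈ $26.0204 each)
Jul 7, sell 354: 354/521 × $13,556.62 → $9,211.21
After Jul 8: 368 on hand, pool $8,898.06 (≈ $24.1795 each)
After Jul 9: 514 on hand, pool $12,095.46 (≈ $23.5320 each)
Jul 10, sell 348: 348/514 × $12,095.46 → $8,189.14
After Jul 11: 311 on hand, pool $7,748.82 (≈ $24.9158 each)
After Jul 12: 579 on hand, pool $14,180.82 (≈ $24.4919 each)
Jul 14, sell 368: 368/579 × $14,180.82 → $9,013.02
Total COGS = $7,180.03 + $9,211.21 + $8,189.14 + $9,013.02 = $33,593.40
Ending inventory (cost pool remaining) = $5,167.80
Check: goods available $38,761.20 = COGS $33,593.40 + ending $5,167.80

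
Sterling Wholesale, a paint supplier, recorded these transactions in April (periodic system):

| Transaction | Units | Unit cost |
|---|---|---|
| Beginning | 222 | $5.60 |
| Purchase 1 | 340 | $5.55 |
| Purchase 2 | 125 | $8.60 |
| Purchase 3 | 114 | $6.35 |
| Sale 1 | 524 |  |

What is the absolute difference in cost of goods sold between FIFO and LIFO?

FIFO COGS: 222 @ $5.60 + 302 @ $5.55 = $2,919.30
LIFO COGS: 114 @ $6.35 + 125 @ $8.60 + 285 @ $5.55 = $3,380.65
Difference = |$2,919.30 − $3,380.65| = $461.35

$461.35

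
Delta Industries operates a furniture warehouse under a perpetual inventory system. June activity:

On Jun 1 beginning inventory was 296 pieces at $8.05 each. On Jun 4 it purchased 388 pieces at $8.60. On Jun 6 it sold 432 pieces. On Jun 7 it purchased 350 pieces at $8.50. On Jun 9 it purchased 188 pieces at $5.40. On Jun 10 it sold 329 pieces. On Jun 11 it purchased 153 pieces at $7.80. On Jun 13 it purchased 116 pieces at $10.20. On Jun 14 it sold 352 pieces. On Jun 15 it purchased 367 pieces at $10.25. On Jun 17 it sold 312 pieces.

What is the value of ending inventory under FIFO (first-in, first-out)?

Jun 6, 432 sold [FIFO — oldest first]: 296 @ $8.05 + 136 @ $8.60 = $3,552.40
Jun 10, 329 sold [FIFO — oldest first]: 252 @ $8.60 + 77 @ $8.50 = $2,821.70
Jun 14, 352 sold [FIFO — oldest first]: 273 @ $8.50 + 79 @ $5.40 = $2,747.10
Jun 17, 312 sold [FIFO — oldest first]: 109 @ $5.40 + 153 @ $7.80 + 50 @ $10.20 = $2,292.00
Total COGS = $3,552.40 + $2,821.70 + $2,747.10 + $2,292.00 = $11,413.20
Ending inventory: 66 @ $10.20 + 367 @ $10.25 = $4,434.95

Ending inventory = $4,434.95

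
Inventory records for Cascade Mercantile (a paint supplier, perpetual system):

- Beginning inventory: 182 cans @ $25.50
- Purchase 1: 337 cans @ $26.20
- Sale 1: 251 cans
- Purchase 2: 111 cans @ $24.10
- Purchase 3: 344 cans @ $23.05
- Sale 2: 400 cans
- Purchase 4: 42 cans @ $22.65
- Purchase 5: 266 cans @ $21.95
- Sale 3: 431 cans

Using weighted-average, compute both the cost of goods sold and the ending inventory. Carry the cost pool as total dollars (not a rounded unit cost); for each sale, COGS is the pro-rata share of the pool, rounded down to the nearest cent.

After Beginning: 182 on hand, pool $4,641.00 (≈ $25.5000 each)
After Purchase 1: 519 on hand, pool $13,470.40 (≈ $25.9545 each)
Sale 1, sell 251: 251/519 × $13,470.40 → $6,514.58
After Purchase 2: 379 on hand, pool $9,630.92 (≈ $25.4114 each)
After Purchase 3: 723 on hand, pool $17,560.12 (≈ $24.2879 each)
Sale 2, sell 400: 400/723 × $17,560.12 → $9,715.14
After Purchase 4: 365 on hand, pool $8,796.28 (≈ $24.0994 each)
After Purchase 5: 631 on hand, pool $14,634.98 (≈ $23.1933 each)
Sale 3, sell 431: 431/631 × $14,634.98 → $9,996.31
Total COGS = $6,514.58 + $9,715.14 + $9,996.31 = $26,226.03
Ending inventory (cost pool remaining) = $4,638.67

COGS = $26,226.03; ending inventory = $4,638.67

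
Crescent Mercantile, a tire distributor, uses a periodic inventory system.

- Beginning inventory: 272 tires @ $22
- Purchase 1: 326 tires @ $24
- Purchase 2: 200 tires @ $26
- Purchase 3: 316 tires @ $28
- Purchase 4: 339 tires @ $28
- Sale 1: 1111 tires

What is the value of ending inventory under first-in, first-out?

Sale 1 (1111) [FIFO — oldest first]: 272 @ $22 + 326 @ $24 + 200 @ $26 + 313 @ $28 = $27,772
Ending inventory: 3 @ $28 + 339 @ $28 = $9,576

Ending inventory = $9,576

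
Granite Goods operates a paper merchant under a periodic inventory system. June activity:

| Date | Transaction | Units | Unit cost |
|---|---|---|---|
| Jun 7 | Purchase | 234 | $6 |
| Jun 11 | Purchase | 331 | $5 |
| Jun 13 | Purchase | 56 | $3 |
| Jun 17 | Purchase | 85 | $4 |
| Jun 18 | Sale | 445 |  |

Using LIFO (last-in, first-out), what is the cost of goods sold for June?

Jun 18, 445 sold [LIFO — newest first]: 85 @ $4 + 56 @ $3 + 304 @ $5 = $2,028
Ending inventory: 234 @ $6 + 27 @ $5 = $1,539
Check: goods available $3,567 = COGS $2,028 + ending $1,539

COGS = $2,028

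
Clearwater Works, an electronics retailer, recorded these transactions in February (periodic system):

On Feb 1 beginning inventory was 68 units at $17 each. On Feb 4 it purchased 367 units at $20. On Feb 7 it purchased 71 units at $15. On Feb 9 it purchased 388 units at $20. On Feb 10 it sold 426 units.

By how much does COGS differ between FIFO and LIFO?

FIFO COGS: 68 @ $17 + 358 @ $20 = $8,316
LIFO COGS: 388 @ $20 + 38 @ $15 = $8,330
Difference = |$8,316 − $8,330| = $14

$14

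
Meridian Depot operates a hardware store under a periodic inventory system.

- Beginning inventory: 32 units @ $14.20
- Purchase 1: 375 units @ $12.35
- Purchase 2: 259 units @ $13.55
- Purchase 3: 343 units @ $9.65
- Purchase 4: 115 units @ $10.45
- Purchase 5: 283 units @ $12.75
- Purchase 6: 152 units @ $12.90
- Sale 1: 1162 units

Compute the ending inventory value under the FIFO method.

Sale 1 (1162) [FIFO — oldest first]: 32 @ $14.20 + 375 @ $12.35 + 259 @ $13.55 + 343 @ $9.65 + 115 @ $10.45 + 38 @ $12.75 = $13,591.30
Ending inventory: 245 @ $12.75 + 152 @ $12.90 = $5,084.55

Ending inventory = $5,084.55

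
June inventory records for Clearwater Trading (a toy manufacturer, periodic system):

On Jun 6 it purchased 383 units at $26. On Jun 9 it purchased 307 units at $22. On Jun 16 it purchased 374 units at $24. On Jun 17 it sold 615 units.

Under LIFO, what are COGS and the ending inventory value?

Jun 17, 615 sold [LIFO — newest first]: 374 @ $24 + 241 @ $22 = $14,278
Ending inventory: 383 @ $26 + 66 @ $22 = $11,410

COGS = $14,278; ending inventory = $11,410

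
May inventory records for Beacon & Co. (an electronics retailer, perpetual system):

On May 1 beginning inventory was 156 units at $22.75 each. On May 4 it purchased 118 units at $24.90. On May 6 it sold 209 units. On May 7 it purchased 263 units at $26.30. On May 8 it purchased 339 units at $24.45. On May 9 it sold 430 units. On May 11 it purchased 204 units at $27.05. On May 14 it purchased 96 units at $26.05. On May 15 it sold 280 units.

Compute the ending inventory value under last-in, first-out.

May 6, 209 sold [LIFO — newest first]: 118 @ $24.90 + 91 @ $22.75 = $5,008.45
May 9, 430 sold [LIFO — newest first]: 339 @ $24.45 + 91 @ $26.30 = $10,681.85
May 15, 280 sold [LIFO — newest first]: 96 @ $26.05 + 184 @ $27.05 = $7,478.00
Total COGS = $5,008.45 + $10,681.85 + $7,478.00 = $23,168.30
Ending inventory: 65 @ $22.75 + 172 @ $26.30 + 20 @ $27.05 = $6,543.35

Ending inventory = $6,543.35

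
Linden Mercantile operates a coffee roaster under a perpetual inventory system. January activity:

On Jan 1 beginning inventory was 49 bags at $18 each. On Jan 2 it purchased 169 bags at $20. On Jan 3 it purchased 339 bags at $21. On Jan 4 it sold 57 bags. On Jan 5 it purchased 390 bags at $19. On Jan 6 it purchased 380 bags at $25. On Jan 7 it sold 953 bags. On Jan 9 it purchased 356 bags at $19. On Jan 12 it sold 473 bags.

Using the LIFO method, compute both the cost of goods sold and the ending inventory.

COGS = $31,153; ending inventory = $3,902

Jan 4, 57 sold [LIFO — newest first]: 57 @ $21 = $1,197
Jan 7, 953 sold [LIFO — newest first]: 380 @ $25 + 390 @ $19 + 183 @ $21 = $20,753
Jan 12, 473 sold [LIFO — newest first]: 356 @ $19 + 99 @ $21 + 18 @ $20 = $9,203
Total COGS = $1,197 + $20,753 + $9,203 = $31,153
Ending inventory: 49 @ $18 + 151 @ $20 = $3,902
Check: goods available $35,055 = COGS $31,153 + ending $3,902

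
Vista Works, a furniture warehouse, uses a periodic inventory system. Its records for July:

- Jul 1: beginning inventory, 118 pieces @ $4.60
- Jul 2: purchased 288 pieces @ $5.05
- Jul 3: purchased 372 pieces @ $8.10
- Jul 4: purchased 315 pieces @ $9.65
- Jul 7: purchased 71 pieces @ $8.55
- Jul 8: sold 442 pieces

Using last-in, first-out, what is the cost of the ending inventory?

Jul 8, 442 sold [LIFO — newest first]: 71 @ $8.55 + 315 @ $9.65 + 56 @ $8.10 = $4,100.40
Ending inventory: 118 @ $4.60 + 288 @ $5.05 + 316 @ $8.10 = $4,556.80
Check: goods available $8,657.20 = COGS $4,100.40 + ending $4,556.80

Ending inventory = $4,556.80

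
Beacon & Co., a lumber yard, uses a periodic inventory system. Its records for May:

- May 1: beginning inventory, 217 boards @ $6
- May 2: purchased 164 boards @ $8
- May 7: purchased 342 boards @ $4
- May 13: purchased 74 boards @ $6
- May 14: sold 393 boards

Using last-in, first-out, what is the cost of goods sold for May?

May 14, 393 sold [LIFO — newest first]: 74 @ $6 + 319 @ $4 = $1,720
Ending inventory: 217 @ $6 + 164 @ $8 + 23 @ $4 = $2,706

COGS = $1,720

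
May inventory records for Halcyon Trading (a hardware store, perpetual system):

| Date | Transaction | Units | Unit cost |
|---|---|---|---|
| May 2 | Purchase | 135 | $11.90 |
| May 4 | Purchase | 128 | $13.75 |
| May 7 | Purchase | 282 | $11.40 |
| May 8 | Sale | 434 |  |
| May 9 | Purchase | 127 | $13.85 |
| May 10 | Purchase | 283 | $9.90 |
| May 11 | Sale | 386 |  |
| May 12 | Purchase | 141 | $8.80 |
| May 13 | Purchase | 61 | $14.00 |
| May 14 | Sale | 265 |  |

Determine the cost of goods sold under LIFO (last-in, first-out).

May 8, 434 sold [LIFO — newest first]: 282 @ $11.40 + 128 @ $13.75 + 24 @ $11.90 = $5,260.40
May 11, 386 sold [LIFO — newest first]: 283 @ $9.90 + 103 @ $13.85 = $4,228.25
May 14, 265 sold [LIFO — newest first]: 61 @ $14.00 + 141 @ $8.80 + 24 @ $13.85 + 39 @ $11.90 = $2,891.30
Total COGS = $5,260.40 + $4,228.25 + $2,891.30 = $12,379.95
Ending inventory: 72 @ $11.90 = $856.80
Check: goods available $13,236.75 = COGS $12,379.95 + ending $856.80

COGS = $12,379.95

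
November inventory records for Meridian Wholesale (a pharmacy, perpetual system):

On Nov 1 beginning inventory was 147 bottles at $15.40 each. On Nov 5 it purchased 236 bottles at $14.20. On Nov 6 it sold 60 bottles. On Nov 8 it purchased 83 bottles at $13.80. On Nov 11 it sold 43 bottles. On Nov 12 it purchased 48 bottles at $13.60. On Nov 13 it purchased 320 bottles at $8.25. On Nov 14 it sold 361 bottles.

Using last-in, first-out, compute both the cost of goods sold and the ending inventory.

COGS = $4,643.00; ending inventory = $5,410.20

Nov 6, 60 sold [LIFO — newest first]: 60 @ $14.20 = $852.00
Nov 11, 43 sold [LIFO — newest first]: 43 @ $13.80 = $593.40
Nov 14, 361 sold [LIFO — newest first]: 320 @ $8.25 + 41 @ $13.60 = $3,197.60
Total COGS = $852.00 + $593.40 + $3,197.60 = $4,643.00
Ending inventory: 147 @ $15.40 + 176 @ $14.20 + 40 @ $13.80 + 7 @ $13.60 = $5,410.20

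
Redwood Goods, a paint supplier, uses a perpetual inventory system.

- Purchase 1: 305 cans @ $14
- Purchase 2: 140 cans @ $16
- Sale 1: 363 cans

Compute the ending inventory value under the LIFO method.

Sale 1 (363) [LIFO — newest first]: 140 @ $16 + 223 @ $14 = $5,362
Ending inventory: 82 @ $14 = $1,148
Check: goods available $6,510 = COGS $5,362 + ending $1,148

Ending inventory = $1,148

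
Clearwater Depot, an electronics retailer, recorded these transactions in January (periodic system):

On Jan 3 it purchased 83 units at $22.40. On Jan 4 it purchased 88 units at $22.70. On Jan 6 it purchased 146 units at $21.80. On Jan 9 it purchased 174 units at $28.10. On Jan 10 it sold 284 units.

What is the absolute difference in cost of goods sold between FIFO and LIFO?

$967.20

FIFO COGS: 83 @ $22.40 + 88 @ $22.70 + 113 @ $21.80 = $6,320.20
LIFO COGS: 174 @ $28.10 + 110 @ $21.80 = $7,287.40
Difference = |$6,320.20 − $7,287.40| = $967.20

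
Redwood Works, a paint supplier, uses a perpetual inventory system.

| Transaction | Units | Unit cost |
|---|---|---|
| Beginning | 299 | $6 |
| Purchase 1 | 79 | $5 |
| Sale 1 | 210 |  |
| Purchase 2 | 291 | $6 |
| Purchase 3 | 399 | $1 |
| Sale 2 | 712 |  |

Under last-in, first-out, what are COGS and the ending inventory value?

Sale 1 (210) [LIFO — newest first]: 79 @ $5 + 131 @ $6 = $1,181
Sale 2 (712) [LIFO — newest first]: 399 @ $1 + 291 @ $6 + 22 @ $6 = $2,277
Total COGS = $1,181 + $2,277 = $3,458
Ending inventory: 146 @ $6 = $876

COGS = $3,458; ending inventory = $876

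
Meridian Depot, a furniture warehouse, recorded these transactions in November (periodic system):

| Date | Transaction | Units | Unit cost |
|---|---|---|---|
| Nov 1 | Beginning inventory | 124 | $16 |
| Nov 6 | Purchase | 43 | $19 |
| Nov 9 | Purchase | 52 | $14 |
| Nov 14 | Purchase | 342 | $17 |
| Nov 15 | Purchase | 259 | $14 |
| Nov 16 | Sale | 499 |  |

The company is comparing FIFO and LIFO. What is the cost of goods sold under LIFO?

FIFO COGS: 124 @ $16 + 43 @ $19 + 52 @ $14 + 280 @ $17 = $8,289
LIFO COGS: 259 @ $14 + 240 @ $17 = $7,706

COGS = $7,706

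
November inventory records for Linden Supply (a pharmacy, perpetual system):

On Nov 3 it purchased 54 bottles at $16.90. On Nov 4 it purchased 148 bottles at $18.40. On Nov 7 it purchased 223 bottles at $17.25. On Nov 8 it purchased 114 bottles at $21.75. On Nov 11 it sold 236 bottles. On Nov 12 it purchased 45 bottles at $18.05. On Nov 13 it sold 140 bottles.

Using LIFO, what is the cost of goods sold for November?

Nov 11, 236 sold [LIFO — newest first]: 114 @ $21.75 + 122 @ $17.25 = $4,584.00
Nov 13, 140 sold [LIFO — newest first]: 45 @ $18.05 + 95 @ $17.25 = $2,451.00
Total COGS = $4,584.00 + $2,451.00 = $7,035.00
Ending inventory: 54 @ $16.90 + 148 @ $18.40 + 6 @ $17.25 = $3,739.30

COGS = $7,035.00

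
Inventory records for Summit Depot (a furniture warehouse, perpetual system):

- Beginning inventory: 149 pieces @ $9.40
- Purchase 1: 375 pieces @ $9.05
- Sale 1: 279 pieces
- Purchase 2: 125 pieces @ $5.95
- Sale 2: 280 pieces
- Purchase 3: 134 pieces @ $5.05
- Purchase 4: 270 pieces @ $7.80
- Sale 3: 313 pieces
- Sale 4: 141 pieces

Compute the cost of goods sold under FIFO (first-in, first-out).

Sale 1 (279) [FIFO — oldest first]: 149 @ $9.40 + 130 @ $9.05 = $2,577.10
Sale 2 (280) [FIFO — oldest first]: 245 @ $9.05 + 35 @ $5.95 = $2,425.50
Sale 3 (313) [FIFO — oldest first]: 90 @ $5.95 + 134 @ $5.05 + 89 @ $7.80 = $1,906.40
Sale 4 (141) [FIFO — oldest first]: 141 @ $7.80 = $1,099.80
Total COGS = $2,577.10 + $2,425.50 + $1,906.40 + $1,099.80 = $8,008.80
Ending inventory: 40 @ $7.80 = $312.00

COGS = $8,008.80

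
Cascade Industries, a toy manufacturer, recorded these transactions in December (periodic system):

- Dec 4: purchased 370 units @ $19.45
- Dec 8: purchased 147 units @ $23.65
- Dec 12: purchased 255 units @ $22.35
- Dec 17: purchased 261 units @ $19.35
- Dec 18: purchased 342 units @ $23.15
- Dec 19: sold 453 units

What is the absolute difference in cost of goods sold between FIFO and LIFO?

FIFO COGS: 370 @ $19.45 + 83 @ $23.65 = $9,159.45
LIFO COGS: 342 @ $23.15 + 111 @ $19.35 = $10,065.15
Difference = |$9,159.45 − $10,065.15| = $905.70

$905.70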